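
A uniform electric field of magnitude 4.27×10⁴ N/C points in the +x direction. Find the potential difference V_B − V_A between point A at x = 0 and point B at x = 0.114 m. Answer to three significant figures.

-4870 V

In a uniform field, potential decreases in the direction of E: V_B − V_A = −E·Δx.
V_B − V_A = −(4.27×10⁴ V/m)(0.114 m) = -4870 V.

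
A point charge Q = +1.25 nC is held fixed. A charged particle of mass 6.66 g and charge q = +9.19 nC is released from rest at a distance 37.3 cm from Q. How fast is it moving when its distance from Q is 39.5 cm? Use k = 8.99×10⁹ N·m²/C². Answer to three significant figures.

Only the electrostatic force acts, so mechanical energy is conserved: ½mv² = U₁ − U₂ = kQq(1/r₁ − 1/r₂).
U₁ − U₂ = (8.99×10⁹ N·m²/C²)(1.25×10⁻⁹ C)(9.19×10⁻⁹ C)(1/0.373 − 1/0.395) = 1.54×10⁻⁸ J.
v = √(2·1.54×10⁻⁸/6.66×10⁻³) = 2.15×10⁻³ m/s.

2.15×10⁻³ m/s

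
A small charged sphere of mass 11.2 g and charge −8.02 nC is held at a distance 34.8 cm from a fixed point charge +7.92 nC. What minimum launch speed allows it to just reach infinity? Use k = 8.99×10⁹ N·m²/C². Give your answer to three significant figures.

0.0171 m/s

To just escape, total mechanical energy must reach zero at infinity: ½mv²_min + U = 0, so ½mv²_min = −U = |kQq|/r.
|U| = |kQq|/r = (8.99×10⁹ N·m²/C²)(7.92×10⁻⁹)(8.02×10⁻⁹)/(0.348) = 1.64×10⁻⁶ J.
v_min = √(2|U|/m) = √(2·1.64×10⁻⁶/0.0112) = 0.0171 m/s.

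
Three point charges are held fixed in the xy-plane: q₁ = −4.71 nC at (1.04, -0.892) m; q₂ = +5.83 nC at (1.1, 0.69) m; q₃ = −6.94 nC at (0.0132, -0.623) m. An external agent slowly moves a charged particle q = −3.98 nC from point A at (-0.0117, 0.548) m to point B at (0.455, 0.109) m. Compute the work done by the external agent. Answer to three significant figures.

For quasistatic motion the external work equals the change in potential energy: W_ext = qΔV = q(V_B − V_A).
At A: distances to the source charges are 1.78 m, 1.12 m, 1.17 m; V_A = Σ kqᵢ/rᵢ = -30.2 V.
At B: distances to the source charges are 1.16 m, 0.868 m, 0.855 m; V_B = Σ kqᵢ/rᵢ = -49.1 V.
ΔV = V_B − V_A = -18.9 V.
W_ext = qΔV = (-3.98×10⁻⁹ C)(-18.9 V) = 7.51×10⁻⁸ J.

7.51×10⁻⁸ J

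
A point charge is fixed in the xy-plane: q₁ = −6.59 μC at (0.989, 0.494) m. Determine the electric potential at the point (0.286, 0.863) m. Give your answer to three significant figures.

The total potential is the scalar sum of each charge's contribution, V = Σ kqᵢ/rᵢ.
Distances from the field point to each charge: r₁ = 0.794 m.
V = k[(-6.59×10⁻⁶)/(0.794)] = -7.46×10⁴ V.

-7.46×10⁴ V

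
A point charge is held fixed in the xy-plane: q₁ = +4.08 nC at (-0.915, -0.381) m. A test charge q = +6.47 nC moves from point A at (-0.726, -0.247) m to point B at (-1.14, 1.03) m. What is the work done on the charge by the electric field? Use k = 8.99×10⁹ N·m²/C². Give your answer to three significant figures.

8.58×10⁻⁷ J

The work done by the electric force is W_field = −ΔU = −q(V_B − V_A) = q(V_A − V_B).
At A: distance to the source charge is 0.232 m; V_A = kq₁/r = 158 V.
At B: distance to the source charge is 1.43 m; V_B = kq₁/r = 25.7 V.
ΔV = V_B − V_A = -133 V.
W_field = −qΔV = −(6.47×10⁻⁹ C)(-133 V) = 8.58×10⁻⁷ J.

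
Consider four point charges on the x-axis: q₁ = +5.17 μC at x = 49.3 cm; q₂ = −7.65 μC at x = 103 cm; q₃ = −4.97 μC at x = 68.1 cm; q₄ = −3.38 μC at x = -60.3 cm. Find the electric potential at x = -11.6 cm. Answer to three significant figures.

The total potential is the scalar sum of each charge's contribution, V = Σ kqᵢ/rᵢ.
Distances from the field point to each charge: r₁ = 0.609 m, r₂ = 1.15 m, r₃ = 0.797 m, r₄ = 0.487 m.
V = k[(5.17×10⁻⁶)/(0.609) + (-7.65×10⁻⁶)/(1.15) + (-4.97×10⁻⁶)/(0.797) + (-3.38×10⁻⁶)/(0.487)] = -1.02×10⁵ V.

-1.02×10⁵ V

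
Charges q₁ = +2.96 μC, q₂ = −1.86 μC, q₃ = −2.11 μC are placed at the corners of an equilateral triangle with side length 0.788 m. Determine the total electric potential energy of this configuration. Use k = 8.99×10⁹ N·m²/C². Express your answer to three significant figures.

-0.0893 J

The work to assemble the configuration equals its total potential energy, U = Σ kqᵢqⱼ/rᵢⱼ over all pairs.
All three pair separations equal the side length, 0.788 m.
U = (-0.0628) + (-0.0713) + (0.0448) = -0.0893 J.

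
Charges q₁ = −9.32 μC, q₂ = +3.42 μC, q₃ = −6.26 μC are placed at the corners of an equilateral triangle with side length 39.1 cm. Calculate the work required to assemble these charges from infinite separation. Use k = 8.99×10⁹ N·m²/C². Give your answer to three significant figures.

0.116 J

The assembly work is the sum of pairwise potential energies, U = Σ_{i<j} kqᵢqⱼ/rᵢⱼ.
All three pair separations equal the side length, 0.391 m.
U = (-0.733) + (1.34) + (-0.492) = 0.116 J.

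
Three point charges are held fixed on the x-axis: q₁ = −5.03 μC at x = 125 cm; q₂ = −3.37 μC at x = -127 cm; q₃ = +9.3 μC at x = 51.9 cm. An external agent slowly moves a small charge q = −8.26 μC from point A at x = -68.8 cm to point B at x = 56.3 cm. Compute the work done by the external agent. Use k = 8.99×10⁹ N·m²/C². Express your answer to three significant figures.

-15.1 J

For quasistatic motion the external work equals the change in potential energy: W_ext = qΔV = q(V_B − V_A).
At A: distances to the source charges are 1.94 m, 0.582 m, 1.21 m; V_A = Σ kqᵢ/rᵢ = -6120 V.
At B: distances to the source charges are 0.687 m, 1.83 m, 0.0440 m; V_B = Σ kqᵢ/rᵢ = 1.82×10⁶ V.
ΔV = V_B − V_A = 1.82×10⁶ V.
W_ext = qΔV = (-8.26×10⁻⁶ C)(1.82×10⁶ V) = -15.1 J.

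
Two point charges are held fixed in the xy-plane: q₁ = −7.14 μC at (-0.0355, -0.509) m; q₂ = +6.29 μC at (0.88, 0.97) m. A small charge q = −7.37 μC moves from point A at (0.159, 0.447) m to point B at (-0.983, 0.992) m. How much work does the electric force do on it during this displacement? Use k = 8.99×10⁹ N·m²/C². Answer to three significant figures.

The work done by the electric force is W_field = −ΔU = −q(V_B − V_A) = q(V_A − V_B).
At A: distances to the source charges are 0.976 m, 0.891 m; V_A = Σ kqᵢ/rᵢ = -2310 V.
At B: distances to the source charges are 1.78 m, 1.86 m; V_B = Σ kqᵢ/rᵢ = -5810 V.
ΔV = V_B − V_A = -3500 V.
W_field = −qΔV = −(-7.37×10⁻⁶ C)(-3500 V) = -0.0258 J.

-0.0258 J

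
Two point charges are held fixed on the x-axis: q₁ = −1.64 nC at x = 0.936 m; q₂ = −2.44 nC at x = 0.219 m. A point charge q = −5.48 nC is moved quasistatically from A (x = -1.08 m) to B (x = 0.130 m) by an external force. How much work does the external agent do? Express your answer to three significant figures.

1.32×10⁻⁶ J

For quasistatic motion the external work equals the change in potential energy: W_ext = qΔV = q(V_B − V_A).
At A: distances to the source charges are 2.02 m, 1.30 m; V_A = Σ kqᵢ/rᵢ = -24.2 V.
At B: distances to the source charges are 0.806 m, 0.0890 m; V_B = Σ kqᵢ/rᵢ = -265 V.
ΔV = V_B − V_A = -241 V.
W_ext = qΔV = (-5.48×10⁻⁹ C)(-241 V) = 1.32×10⁻⁶ J.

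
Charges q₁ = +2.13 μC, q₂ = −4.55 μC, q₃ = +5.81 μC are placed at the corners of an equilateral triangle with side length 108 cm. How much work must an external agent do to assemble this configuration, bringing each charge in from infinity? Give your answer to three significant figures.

The work to assemble the configuration equals its total potential energy, U = Σ kqᵢqⱼ/rᵢⱼ over all pairs.
All three pair separations equal the side length, 1.08 m.
U = (-0.0807) + (0.103) + (-0.220) = -0.198 J.

-0.198 J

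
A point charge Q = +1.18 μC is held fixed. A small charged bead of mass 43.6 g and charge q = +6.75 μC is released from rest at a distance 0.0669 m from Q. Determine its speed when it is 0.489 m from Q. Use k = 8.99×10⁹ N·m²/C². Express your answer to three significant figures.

6.51 m/s

Only the electrostatic force acts, so mechanical energy is conserved: ½mv² = U₁ − U₂ = kQq(1/r₁ − 1/r₂).
U₁ − U₂ = (8.99×10⁹ N·m²/C²)(1.18×10⁻⁶ C)(6.75×10⁻⁶ C)(1/0.0669 − 1/0.489) = 0.924 J.
v = √(2·0.924/0.0436) = 6.51 m/s.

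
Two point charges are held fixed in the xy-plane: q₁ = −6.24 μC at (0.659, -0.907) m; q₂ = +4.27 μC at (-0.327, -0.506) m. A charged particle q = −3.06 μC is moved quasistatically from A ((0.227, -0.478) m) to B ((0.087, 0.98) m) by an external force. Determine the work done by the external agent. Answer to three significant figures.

For quasistatic motion the external work equals the change in potential energy: W_ext = qΔV = q(V_B − V_A).
At A: distances to the source charges are 0.609 m, 0.555 m; V_A = Σ kqᵢ/rᵢ = -2.29×10⁴ V.
At B: distances to the source charges are 1.97 m, 1.54 m; V_B = Σ kqᵢ/rᵢ = -3570 V.
ΔV = V_B − V_A = 1.94×10⁴ V.
W_ext = qΔV = (-3.06×10⁻⁶ C)(1.94×10⁴ V) = -0.0593 J.

-0.0593 J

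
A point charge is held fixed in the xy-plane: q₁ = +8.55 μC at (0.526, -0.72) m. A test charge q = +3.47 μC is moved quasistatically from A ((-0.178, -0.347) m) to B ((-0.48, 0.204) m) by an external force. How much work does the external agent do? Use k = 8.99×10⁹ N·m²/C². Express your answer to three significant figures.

-0.140 J

For quasistatic motion the external work equals the change in potential energy: W_ext = qΔV = q(V_B − V_A).
At A: distance to the source charge is 0.797 m; V_A = kq₁/r = 9.65×10⁴ V.
At B: distance to the source charge is 1.37 m; V_B = kq₁/r = 5.63×10⁴ V.
ΔV = V_B − V_A = -4.02×10⁴ V.
W_ext = qΔV = (3.47×10⁻⁶ C)(-4.02×10⁴ V) = -0.140 J.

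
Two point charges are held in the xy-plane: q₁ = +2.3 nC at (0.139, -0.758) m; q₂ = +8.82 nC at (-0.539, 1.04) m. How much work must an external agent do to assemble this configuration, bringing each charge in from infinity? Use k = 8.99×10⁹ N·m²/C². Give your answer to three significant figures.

The assembly work is the sum of pairwise potential energies, U = Σ_{i<j} kqᵢqⱼ/rᵢⱼ.
Pair separations: r₁₂ = 1.92 m.
U = (9.49×10⁻⁸) = 9.49×10⁻⁸ J.

9.49×10⁻⁸ J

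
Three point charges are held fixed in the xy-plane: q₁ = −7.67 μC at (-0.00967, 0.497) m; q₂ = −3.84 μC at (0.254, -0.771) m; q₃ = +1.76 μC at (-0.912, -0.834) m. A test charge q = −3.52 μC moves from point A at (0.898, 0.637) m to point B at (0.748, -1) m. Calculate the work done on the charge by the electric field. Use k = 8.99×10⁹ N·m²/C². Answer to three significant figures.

The work done by the electric force is W_field = −ΔU = −q(V_B − V_A) = q(V_A − V_B).
At A: distances to the source charges are 0.918 m, 1.55 m, 2.33 m; V_A = Σ kqᵢ/rᵢ = -9.06×10⁴ V.
At B: distances to the source charges are 1.68 m, 0.544 m, 1.67 m; V_B = Σ kqᵢ/rᵢ = -9.50×10⁴ V.
ΔV = V_B − V_A = -4420 V.
W_field = −qΔV = −(-3.52×10⁻⁶ C)(-4420 V) = -0.0156 J.

-0.0156 J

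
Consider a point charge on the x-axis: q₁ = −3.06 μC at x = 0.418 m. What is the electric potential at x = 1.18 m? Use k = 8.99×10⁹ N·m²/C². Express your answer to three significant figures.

-3.61×10⁴ V

The total potential is the scalar sum of each charge's contribution, V = Σ kqᵢ/rᵢ.
V = k[(-3.06×10⁻⁶)/(0.762)] = -3.61×10⁴ V.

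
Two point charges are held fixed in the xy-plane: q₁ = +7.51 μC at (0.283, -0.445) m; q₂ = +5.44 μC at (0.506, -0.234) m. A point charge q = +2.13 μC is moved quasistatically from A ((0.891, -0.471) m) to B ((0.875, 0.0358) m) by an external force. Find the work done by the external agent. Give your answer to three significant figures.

-0.0503 J

For quasistatic motion the external work equals the change in potential energy: W_ext = qΔV = q(V_B − V_A).
At A: distances to the source charges are 0.609 m, 0.452 m; V_A = Σ kqᵢ/rᵢ = 2.19×10⁵ V.
At B: distances to the source charges are 0.763 m, 0.457 m; V_B = Σ kqᵢ/rᵢ = 1.96×10⁵ V.
ΔV = V_B − V_A = -2.36×10⁴ V.
W_ext = qΔV = (2.13×10⁻⁶ C)(-2.36×10⁴ V) = -0.0503 J.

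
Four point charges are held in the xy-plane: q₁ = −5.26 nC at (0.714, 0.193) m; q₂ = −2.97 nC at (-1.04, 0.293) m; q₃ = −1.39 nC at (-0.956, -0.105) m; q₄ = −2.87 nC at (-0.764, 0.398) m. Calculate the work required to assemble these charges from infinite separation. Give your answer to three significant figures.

6.27×10⁻⁷ J

The work to assemble the configuration equals its total potential energy, U = Σ kqᵢqⱼ/rᵢⱼ over all pairs.
Pair separations: r₁₂ = 1.76 m, r₁₃ = 1.70 m, r₁₄ = 1.49 m, r₂₃ = 0.407 m, r₂₄ = 0.295 m, r₃₄ = 0.538 m.
Summing all 6 pair terms gives U = 6.27×10⁻⁷ J.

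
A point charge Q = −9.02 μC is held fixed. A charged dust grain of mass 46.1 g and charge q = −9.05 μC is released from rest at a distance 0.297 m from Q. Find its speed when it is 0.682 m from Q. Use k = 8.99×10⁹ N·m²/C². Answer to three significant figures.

Only the electrostatic force acts, so mechanical energy is conserved: ½mv² = U₁ − U₂ = kQq(1/r₁ − 1/r₂).
U₁ − U₂ = (8.99×10⁹ N·m²/C²)(-9.02×10⁻⁶ C)(-9.05×10⁻⁶ C)(1/0.297 − 1/0.682) = 1.39 J.
v = √(2·1.39/0.0461) = 7.78 m/s.

7.78 m/s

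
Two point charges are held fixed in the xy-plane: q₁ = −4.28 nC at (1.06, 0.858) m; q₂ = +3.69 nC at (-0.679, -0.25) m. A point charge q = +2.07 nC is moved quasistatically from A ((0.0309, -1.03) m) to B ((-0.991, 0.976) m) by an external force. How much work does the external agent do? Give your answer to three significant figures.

For quasistatic motion the external work equals the change in potential energy: W_ext = qΔV = q(V_B − V_A).
At A: distances to the source charges are 2.15 m, 1.05 m; V_A = Σ kqᵢ/rᵢ = 13.6 V.
At B: distances to the source charges are 2.05 m, 1.27 m; V_B = Σ kqᵢ/rᵢ = 7.49 V.
ΔV = V_B − V_A = -6.07 V.
W_ext = qΔV = (2.07×10⁻⁹ C)(-6.07 V) = -1.26×10⁻⁸ J.

-1.26×10⁻⁸ J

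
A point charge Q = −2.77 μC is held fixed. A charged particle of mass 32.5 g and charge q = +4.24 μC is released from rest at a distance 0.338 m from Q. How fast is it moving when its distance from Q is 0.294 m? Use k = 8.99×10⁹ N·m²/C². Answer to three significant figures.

Only the electrostatic force acts, so mechanical energy is conserved: ½mv² = U₁ − U₂ = kQq(1/r₁ − 1/r₂).
U₁ − U₂ = (8.99×10⁹ N·m²/C²)(-2.77×10⁻⁶ C)(4.24×10⁻⁶ C)(1/0.338 − 1/0.294) = 0.0468 J.
v = √(2·0.0468/0.0325) = 1.70 m/s.

1.70 m/s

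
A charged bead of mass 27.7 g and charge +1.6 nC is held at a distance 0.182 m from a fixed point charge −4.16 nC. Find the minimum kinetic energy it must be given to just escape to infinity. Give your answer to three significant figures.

To just escape, total mechanical energy must reach zero at infinity: ½mv²_min + U = 0, so ½mv²_min = −U = |kQq|/r.
|U| = |kQq|/r = (8.99×10⁹ N·m²/C²)(4.16×10⁻⁹)(1.60×10⁻⁹)/(0.182) = 3.29×10⁻⁷ J.

3.29×10⁻⁷ J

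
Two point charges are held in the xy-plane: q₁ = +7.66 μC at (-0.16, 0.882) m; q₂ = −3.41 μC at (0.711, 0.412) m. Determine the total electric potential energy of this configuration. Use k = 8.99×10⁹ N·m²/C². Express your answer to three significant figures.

-0.237 J

The work to assemble the configuration equals its total potential energy, U = Σ kqᵢqⱼ/rᵢⱼ over all pairs.
Pair separations: r₁₂ = 0.990 m.
U = (-0.237) = -0.237 J.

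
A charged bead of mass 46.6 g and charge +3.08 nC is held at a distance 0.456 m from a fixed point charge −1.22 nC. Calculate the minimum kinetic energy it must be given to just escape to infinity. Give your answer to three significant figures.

To just escape, total mechanical energy must reach zero at infinity: ½mv²_min + U = 0, so ½mv²_min = −U = |kQq|/r.
|U| = |kQq|/r = (8.99×10⁹ N·m²/C²)(1.22×10⁻⁹)(3.08×10⁻⁹)/(0.456) = 7.41×10⁻⁸ J.

7.41×10⁻⁸ J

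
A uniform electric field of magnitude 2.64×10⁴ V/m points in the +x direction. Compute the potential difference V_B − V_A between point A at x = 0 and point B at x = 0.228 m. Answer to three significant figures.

In a uniform field, potential decreases in the direction of E: V_B − V_A = −E·Δx.
V_B − V_A = −(2.64×10⁴ V/m)(0.228 m) = -6020 V.

-6020 V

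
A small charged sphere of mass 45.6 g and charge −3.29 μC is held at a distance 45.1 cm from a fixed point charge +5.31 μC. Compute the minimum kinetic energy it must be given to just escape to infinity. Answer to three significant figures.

To just escape, total mechanical energy must reach zero at infinity: ½mv²_min + U = 0, so ½mv²_min = −U = |kQq|/r.
|U| = |kQq|/r = (8.99×10⁹ N·m²/C²)(5.31×10⁻⁶)(3.29×10⁻⁶)/(0.451) = 0.348 J.

0.348 J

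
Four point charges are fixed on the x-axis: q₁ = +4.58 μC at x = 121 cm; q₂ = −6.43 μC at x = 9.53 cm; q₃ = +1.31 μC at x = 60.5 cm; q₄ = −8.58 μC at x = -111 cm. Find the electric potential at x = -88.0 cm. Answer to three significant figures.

-3.67×10⁵ V

The total potential is the scalar sum of each charge's contribution, V = Σ kqᵢ/rᵢ.
Distances from the field point to each charge: r₁ = 2.09 m, r₂ = 0.975 m, r₃ = 1.48 m, r₄ = 0.230 m.
V = k[(4.58×10⁻⁶)/(2.09) + (-6.43×10⁻⁶)/(0.975) + (1.31×10⁻⁶)/(1.48) + (-8.58×10⁻⁶)/(0.230)] = -3.67×10⁵ V.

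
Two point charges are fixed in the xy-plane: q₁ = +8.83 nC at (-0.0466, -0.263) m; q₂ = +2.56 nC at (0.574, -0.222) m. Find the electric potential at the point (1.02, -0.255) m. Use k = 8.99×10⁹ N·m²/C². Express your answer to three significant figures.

Electric potential is a scalar, so the contributions from each charge add algebraically: V = Σ kqᵢ/rᵢ.
Distances from the field point to each charge: r₁ = 1.07 m, r₂ = 0.447 m.
V = k[(8.83×10⁻⁹)/(1.07) + (2.56×10⁻⁹)/(0.447)] = 126 V.

126 V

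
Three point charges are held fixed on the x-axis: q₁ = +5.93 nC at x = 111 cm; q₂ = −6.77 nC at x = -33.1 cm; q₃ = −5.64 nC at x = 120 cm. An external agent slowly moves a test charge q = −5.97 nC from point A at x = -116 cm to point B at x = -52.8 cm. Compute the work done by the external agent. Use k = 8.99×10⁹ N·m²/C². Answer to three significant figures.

1.40×10⁻⁶ J

For quasistatic motion the external work equals the change in potential energy: W_ext = qΔV = q(V_B − V_A).
At A: distances to the source charges are 2.27 m, 0.829 m, 2.36 m; V_A = Σ kqᵢ/rᵢ = -71.4 V.
At B: distances to the source charges are 1.64 m, 0.197 m, 1.73 m; V_B = Σ kqᵢ/rᵢ = -306 V.
ΔV = V_B − V_A = -234 V.
W_ext = qΔV = (-5.97×10⁻⁹ C)(-234 V) = 1.40×10⁻⁶ J.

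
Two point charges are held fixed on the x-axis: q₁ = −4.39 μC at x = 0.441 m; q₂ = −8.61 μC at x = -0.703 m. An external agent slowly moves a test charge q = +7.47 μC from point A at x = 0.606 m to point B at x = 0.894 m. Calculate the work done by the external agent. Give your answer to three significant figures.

1.22 J

For quasistatic motion the external work equals the change in potential energy: W_ext = qΔV = q(V_B − V_A).
At A: distances to the source charges are 0.165 m, 1.31 m; V_A = Σ kqᵢ/rᵢ = -2.98×10⁵ V.
At B: distances to the source charges are 0.453 m, 1.60 m; V_B = Σ kqᵢ/rᵢ = -1.36×10⁵ V.
ΔV = V_B − V_A = 1.63×10⁵ V.
W_ext = qΔV = (7.47×10⁻⁶ C)(1.63×10⁵ V) = 1.22 J.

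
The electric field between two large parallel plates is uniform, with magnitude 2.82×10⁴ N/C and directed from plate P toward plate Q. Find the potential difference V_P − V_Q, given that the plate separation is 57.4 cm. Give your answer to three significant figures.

In a uniform field, potential decreases in the direction of E: ΔV = −E·d for a displacement d parallel to E.
Going from Q to P is a displacement of 57.4 cm opposite to the field, so V_P − V_Q = +Ed = 1.62×10⁴ V.

1.62×10⁴ V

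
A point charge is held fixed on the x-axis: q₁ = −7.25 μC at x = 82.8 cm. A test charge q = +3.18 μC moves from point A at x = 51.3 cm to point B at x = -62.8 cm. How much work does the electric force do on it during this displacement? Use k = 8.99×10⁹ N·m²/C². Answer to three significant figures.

-0.516 J

The work done by the electric force is W_field = −ΔU = −q(V_B − V_A) = q(V_A − V_B).
At A: distance to the source charge is 0.315 m; V_A = kq₁/r = -2.07×10⁵ V.
At B: distance to the source charge is 1.46 m; V_B = kq₁/r = -4.48×10⁴ V.
ΔV = V_B − V_A = 1.62×10⁵ V.
W_field = −qΔV = −(3.18×10⁻⁶ C)(1.62×10⁵ V) = -0.516 J.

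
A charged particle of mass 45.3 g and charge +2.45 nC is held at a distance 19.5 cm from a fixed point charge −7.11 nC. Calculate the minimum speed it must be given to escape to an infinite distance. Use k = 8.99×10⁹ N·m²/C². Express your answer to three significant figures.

5.95×10⁻³ m/s

To just escape, total mechanical energy must reach zero at infinity: ½mv²_min + U = 0, so ½mv²_min = −U = |kQq|/r.
|U| = |kQq|/r = (8.99×10⁹ N·m²/C²)(7.11×10⁻⁹)(2.45×10⁻⁹)/(0.195) = 8.03×10⁻⁷ J.
v_min = √(2|U|/m) = √(2·8.03×10⁻⁷/0.0453) = 5.95×10⁻³ m/s.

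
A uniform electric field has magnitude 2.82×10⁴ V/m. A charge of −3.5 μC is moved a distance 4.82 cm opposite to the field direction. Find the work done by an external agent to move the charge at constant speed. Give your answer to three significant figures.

The potential change for a displacement 4.82 cm opposite to the field direction is ΔV = +Ed = 1360 V.
W_ext = qΔV = -4.76×10⁻³ J.

-4.76×10⁻³ J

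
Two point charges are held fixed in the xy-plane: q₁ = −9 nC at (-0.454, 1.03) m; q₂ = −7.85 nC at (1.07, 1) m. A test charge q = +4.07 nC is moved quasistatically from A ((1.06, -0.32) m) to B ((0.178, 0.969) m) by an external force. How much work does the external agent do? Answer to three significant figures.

-4.61×10⁻⁷ J

For quasistatic motion the external work equals the change in potential energy: W_ext = qΔV = q(V_B − V_A).
At A: distances to the source charges are 2.03 m, 1.32 m; V_A = Σ kqᵢ/rᵢ = -93.3 V.
At B: distances to the source charges are 0.635 m, 0.893 m; V_B = Σ kqᵢ/rᵢ = -206 V.
ΔV = V_B − V_A = -113 V.
W_ext = qΔV = (4.07×10⁻⁹ C)(-113 V) = -4.61×10⁻⁷ J.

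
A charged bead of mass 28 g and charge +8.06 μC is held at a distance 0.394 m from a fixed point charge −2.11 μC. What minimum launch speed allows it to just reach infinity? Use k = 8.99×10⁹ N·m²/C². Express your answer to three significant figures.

To just escape, total mechanical energy must reach zero at infinity: ½mv²_min + U = 0, so ½mv²_min = −U = |kQq|/r.
|U| = |kQq|/r = (8.99×10⁹ N·m²/C²)(2.11×10⁻⁶)(8.06×10⁻⁶)/(0.394) = 0.388 J.
v_min = √(2|U|/m) = √(2·0.388/0.0280) = 5.26 m/s.

5.26 m/s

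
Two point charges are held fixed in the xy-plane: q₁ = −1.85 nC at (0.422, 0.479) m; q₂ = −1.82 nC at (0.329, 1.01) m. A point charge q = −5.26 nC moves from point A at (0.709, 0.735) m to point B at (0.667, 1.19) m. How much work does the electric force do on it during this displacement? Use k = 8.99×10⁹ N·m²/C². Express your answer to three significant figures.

6.99×10⁻⁸ J

The work done by the electric force is W_field = −ΔU = −q(V_B − V_A) = q(V_A − V_B).
At A: distances to the source charges are 0.385 m, 0.469 m; V_A = Σ kqᵢ/rᵢ = -78.1 V.
At B: distances to the source charges are 0.752 m, 0.383 m; V_B = Σ kqᵢ/rᵢ = -64.8 V.
ΔV = V_B − V_A = 13.3 V.
W_field = −qΔV = −(-5.26×10⁻⁹ C)(13.3 V) = 6.99×10⁻⁸ J.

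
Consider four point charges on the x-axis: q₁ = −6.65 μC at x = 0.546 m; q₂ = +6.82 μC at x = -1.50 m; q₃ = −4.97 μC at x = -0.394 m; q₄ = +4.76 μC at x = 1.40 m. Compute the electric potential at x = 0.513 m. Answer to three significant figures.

The total potential is the scalar sum of each charge's contribution, V = Σ kqᵢ/rᵢ.
Distances from the field point to each charge: r₁ = 0.0330 m, r₂ = 2.01 m, r₃ = 0.907 m, r₄ = 0.887 m.
V = k[(-6.65×10⁻⁶)/(0.0330) + (6.82×10⁻⁶)/(2.01) + (-4.97×10⁻⁶)/(0.907) + (4.76×10⁻⁶)/(0.887)] = -1.78×10⁶ V.

-1.78×10⁶ V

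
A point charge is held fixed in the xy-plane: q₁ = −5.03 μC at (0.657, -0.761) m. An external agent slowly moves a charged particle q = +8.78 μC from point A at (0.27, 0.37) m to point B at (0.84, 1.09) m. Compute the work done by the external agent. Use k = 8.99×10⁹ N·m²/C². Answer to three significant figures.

0.119 J

For quasistatic motion the external work equals the change in potential energy: W_ext = qΔV = q(V_B − V_A).
At A: distance to the source charge is 1.20 m; V_A = kq₁/r = -3.78×10⁴ V.
At B: distance to the source charge is 1.86 m; V_B = kq₁/r = -2.43×10⁴ V.
ΔV = V_B − V_A = 1.35×10⁴ V.
W_ext = qΔV = (8.78×10⁻⁶ C)(1.35×10⁴ V) = 0.119 J.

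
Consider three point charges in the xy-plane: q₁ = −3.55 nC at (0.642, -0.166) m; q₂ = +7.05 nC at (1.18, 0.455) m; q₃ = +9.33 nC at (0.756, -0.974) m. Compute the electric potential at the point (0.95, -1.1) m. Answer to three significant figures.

370 V

Electric potential is a scalar, so the contributions from each charge add algebraically: V = Σ kqᵢ/rᵢ.
Distances from the field point to each charge: r₁ = 0.983 m, r₂ = 1.57 m, r₃ = 0.231 m.
V = k[(-3.55×10⁻⁹)/(0.983) + (7.05×10⁻⁹)/(1.57) + (9.33×10⁻⁹)/(0.231)] = 370 V.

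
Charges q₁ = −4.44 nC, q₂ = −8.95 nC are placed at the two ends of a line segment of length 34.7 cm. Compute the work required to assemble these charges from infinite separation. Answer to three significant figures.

The work to assemble the configuration equals its total potential energy, U = Σ kqᵢqⱼ/rᵢⱼ over all pairs.
The separation is r = 0.347 m.
U = (1.03×10⁻⁶) = 1.03×10⁻⁶ J.

1.03×10⁻⁶ J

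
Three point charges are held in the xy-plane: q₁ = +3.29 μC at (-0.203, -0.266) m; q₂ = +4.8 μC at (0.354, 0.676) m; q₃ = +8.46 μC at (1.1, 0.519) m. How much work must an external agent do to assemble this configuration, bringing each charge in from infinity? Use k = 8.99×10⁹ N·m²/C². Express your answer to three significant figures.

0.773 J

The work to assemble the configuration equals its total potential energy, U = Σ kqᵢqⱼ/rᵢⱼ over all pairs.
Pair separations: r₁₂ = 1.09 m, r₁₃ = 1.52 m, r₂₃ = 0.762 m.
U = (0.130) + (0.164) + (0.479) = 0.773 J.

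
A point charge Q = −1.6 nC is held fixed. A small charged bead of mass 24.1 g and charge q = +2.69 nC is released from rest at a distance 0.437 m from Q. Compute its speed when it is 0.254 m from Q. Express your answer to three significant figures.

Only the electrostatic force acts, so mechanical energy is conserved: ½mv² = U₁ − U₂ = kQq(1/r₁ − 1/r₂).
U₁ − U₂ = (8.99×10⁹ N·m²/C²)(-1.60×10⁻⁹ C)(2.69×10⁻⁹ C)(1/0.437 − 1/0.254) = 6.38×10⁻⁸ J.
v = √(2·6.38×10⁻⁸/0.0241) = 2.30×10⁻³ m/s.

2.30×10⁻³ m/s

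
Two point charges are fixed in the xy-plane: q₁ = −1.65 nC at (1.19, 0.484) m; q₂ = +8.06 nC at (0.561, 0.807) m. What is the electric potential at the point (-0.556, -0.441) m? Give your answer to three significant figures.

35.8 V

The total potential is the scalar sum of each charge's contribution, V = Σ kqᵢ/rᵢ.
Distances from the field point to each charge: r₁ = 1.98 m, r₂ = 1.67 m.
V = k[(-1.65×10⁻⁹)/(1.98) + (8.06×10⁻⁹)/(1.67)] = 35.8 V.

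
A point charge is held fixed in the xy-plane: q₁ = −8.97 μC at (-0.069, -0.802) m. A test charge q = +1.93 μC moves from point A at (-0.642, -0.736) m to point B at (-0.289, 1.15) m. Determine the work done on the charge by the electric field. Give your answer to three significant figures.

The work done by the electric force is W_field = −ΔU = −q(V_B − V_A) = q(V_A − V_B).
At A: distance to the source charge is 0.577 m; V_A = kq₁/r = -1.40×10⁵ V.
At B: distance to the source charge is 1.96 m; V_B = kq₁/r = -4.11×10⁴ V.
ΔV = V_B − V_A = 9.88×10⁴ V.
W_field = −qΔV = −(1.93×10⁻⁶ C)(9.88×10⁴ V) = -0.191 J.

-0.191 J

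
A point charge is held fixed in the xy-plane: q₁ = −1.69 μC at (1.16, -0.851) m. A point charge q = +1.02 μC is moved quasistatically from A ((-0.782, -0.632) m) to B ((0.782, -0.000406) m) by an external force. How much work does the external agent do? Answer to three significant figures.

-8.72×10⁻³ J

For quasistatic motion the external work equals the change in potential energy: W_ext = qΔV = q(V_B − V_A).
At A: distance to the source charge is 1.95 m; V_A = kq₁/r = -7770 V.
At B: distance to the source charge is 0.931 m; V_B = kq₁/r = -1.63×10⁴ V.
ΔV = V_B − V_A = -8550 V.
W_ext = qΔV = (1.02×10⁻⁶ C)(-8550 V) = -8.72×10⁻³ J.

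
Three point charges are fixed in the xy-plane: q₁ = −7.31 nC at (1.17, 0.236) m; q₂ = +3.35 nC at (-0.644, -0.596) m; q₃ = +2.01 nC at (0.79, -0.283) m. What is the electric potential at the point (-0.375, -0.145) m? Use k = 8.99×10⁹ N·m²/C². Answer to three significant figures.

Electric potential is a scalar, so the contributions from each charge add algebraically: V = Σ kqᵢ/rᵢ.
Distances from the field point to each charge: r₁ = 1.59 m, r₂ = 0.525 m, r₃ = 1.17 m.
V = k[(-7.31×10⁻⁹)/(1.59) + (3.35×10⁻⁹)/(0.525) + (2.01×10⁻⁹)/(1.17)] = 31.5 V.

31.5 V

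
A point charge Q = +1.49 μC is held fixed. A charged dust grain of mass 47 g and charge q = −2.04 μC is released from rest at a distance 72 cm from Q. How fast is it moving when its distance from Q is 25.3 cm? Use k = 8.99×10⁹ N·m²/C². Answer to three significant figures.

Only the electrostatic force acts, so mechanical energy is conserved: ½mv² = U₁ − U₂ = kQq(1/r₁ − 1/r₂).
U₁ − U₂ = (8.99×10⁹ N·m²/C²)(1.49×10⁻⁶ C)(-2.04×10⁻⁶ C)(1/0.720 − 1/0.253) = 0.0701 J.
v = √(2·0.0701/0.0470) = 1.73 m/s.

1.73 m/s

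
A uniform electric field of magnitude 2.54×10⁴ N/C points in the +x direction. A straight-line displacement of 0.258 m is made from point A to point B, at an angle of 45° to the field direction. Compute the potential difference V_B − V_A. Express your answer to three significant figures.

Only the component of displacement along E changes the potential: ΔV = −E·d·cosθ.
ΔV = −(2.54×10⁴ V/m)(0.258 m)cos45° = -4630 V.

-4630 V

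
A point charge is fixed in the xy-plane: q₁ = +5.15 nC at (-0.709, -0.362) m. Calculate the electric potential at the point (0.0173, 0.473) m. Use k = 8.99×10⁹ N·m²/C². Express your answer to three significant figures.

41.8 V

Electric potential is a scalar, so the contributions from each charge add algebraically: V = Σ kqᵢ/rᵢ.
Distances from the field point to each charge: r₁ = 1.11 m.
V = k[(5.15×10⁻⁹)/(1.11)] = 41.8 V.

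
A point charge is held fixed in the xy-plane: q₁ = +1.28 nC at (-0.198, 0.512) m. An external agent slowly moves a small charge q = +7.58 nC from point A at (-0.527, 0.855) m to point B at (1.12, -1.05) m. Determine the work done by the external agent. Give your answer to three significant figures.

-1.41×10⁻⁷ J

For quasistatic motion the external work equals the change in potential energy: W_ext = qΔV = q(V_B − V_A).
At A: distance to the source charge is 0.475 m; V_A = kq₁/r = 24.2 V.
At B: distance to the source charge is 2.04 m; V_B = kq₁/r = 5.63 V.
ΔV = V_B − V_A = -18.6 V.
W_ext = qΔV = (7.58×10⁻⁹ C)(-18.6 V) = -1.41×10⁻⁷ J.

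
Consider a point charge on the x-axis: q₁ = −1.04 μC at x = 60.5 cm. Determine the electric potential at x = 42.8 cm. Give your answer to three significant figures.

The total potential is the scalar sum of each charge's contribution, V = Σ kqᵢ/rᵢ.
V = k[(-1.04×10⁻⁶)/(0.177)] = -5.28×10⁴ V.

-5.28×10⁴ V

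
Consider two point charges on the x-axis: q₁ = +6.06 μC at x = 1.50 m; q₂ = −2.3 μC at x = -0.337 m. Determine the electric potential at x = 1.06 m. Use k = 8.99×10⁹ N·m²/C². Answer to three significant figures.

1.09×10⁵ V

Electric potential is a scalar, so the contributions from each charge add algebraically: V = Σ kqᵢ/rᵢ.
Distances from the field point to each charge: r₁ = 0.440 m, r₂ = 1.40 m.
V = k[(6.06×10⁻⁶)/(0.440) + (-2.30×10⁻⁶)/(1.40)] = 1.09×10⁵ V.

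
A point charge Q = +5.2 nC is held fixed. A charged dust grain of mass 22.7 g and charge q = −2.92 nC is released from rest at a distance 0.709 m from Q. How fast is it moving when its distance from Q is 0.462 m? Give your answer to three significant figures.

3.01×10⁻³ m/s

Only the electrostatic force acts, so mechanical energy is conserved: ½mv² = U₁ − U₂ = kQq(1/r₁ − 1/r₂).
U₁ − U₂ = (8.99×10⁹ N·m²/C²)(5.20×10⁻⁹ C)(-2.92×10⁻⁹ C)(1/0.709 − 1/0.462) = 1.03×10⁻⁷ J.
v = √(2·1.03×10⁻⁷/0.0227) = 3.01×10⁻³ m/s.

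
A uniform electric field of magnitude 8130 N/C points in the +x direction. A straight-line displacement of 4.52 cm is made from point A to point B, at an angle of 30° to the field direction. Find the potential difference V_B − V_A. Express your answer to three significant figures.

-318 V

Only the component of displacement along E changes the potential: ΔV = −E·d·cosθ.
ΔV = −(8130 V/m)(0.0452 m)cos30° = -318 V.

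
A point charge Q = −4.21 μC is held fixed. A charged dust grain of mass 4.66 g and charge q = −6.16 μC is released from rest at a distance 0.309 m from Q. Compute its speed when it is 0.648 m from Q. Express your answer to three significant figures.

13.0 m/s

Only the electrostatic force acts, so mechanical energy is conserved: ½mv² = U₁ − U₂ = kQq(1/r₁ − 1/r₂).
U₁ − U₂ = (8.99×10⁹ N·m²/C²)(-4.21×10⁻⁶ C)(-6.16×10⁻⁶ C)(1/0.309 − 1/0.648) = 0.395 J.
v = √(2·0.395/4.66×10⁻³) = 13.0 m/s.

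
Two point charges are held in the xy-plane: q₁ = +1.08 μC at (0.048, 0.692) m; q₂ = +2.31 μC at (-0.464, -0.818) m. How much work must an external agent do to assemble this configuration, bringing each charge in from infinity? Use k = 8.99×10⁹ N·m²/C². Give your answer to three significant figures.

The assembly work is the sum of pairwise potential energies, U = Σ_{i<j} kqᵢqⱼ/rᵢⱼ.
Pair separations: r₁₂ = 1.59 m.
U = (0.0141) = 0.0141 J.

0.0141 J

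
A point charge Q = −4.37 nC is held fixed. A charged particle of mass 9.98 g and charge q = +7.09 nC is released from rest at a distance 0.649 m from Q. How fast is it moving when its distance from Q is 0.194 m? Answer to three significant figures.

0.0142 m/s

Only the electrostatic force acts, so mechanical energy is conserved: ½mv² = U₁ − U₂ = kQq(1/r₁ − 1/r₂).
U₁ − U₂ = (8.99×10⁹ N·m²/C²)(-4.37×10⁻⁹ C)(7.09×10⁻⁹ C)(1/0.649 − 1/0.194) = 1.01×10⁻⁶ J.
v = √(2·1.01×10⁻⁶/9.98×10⁻³) = 0.0142 m/s.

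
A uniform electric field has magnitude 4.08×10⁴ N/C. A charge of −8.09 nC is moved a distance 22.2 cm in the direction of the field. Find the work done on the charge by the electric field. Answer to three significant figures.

-7.33×10⁻⁵ J

The potential change for a displacement 22.2 cm in the direction of the field is ΔV = −Ed = -9060 V.
W_field = −qΔV = -7.33×10⁻⁵ J.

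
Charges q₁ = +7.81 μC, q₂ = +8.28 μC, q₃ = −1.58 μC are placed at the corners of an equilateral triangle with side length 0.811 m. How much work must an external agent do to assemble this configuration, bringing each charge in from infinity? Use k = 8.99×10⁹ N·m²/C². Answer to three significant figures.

0.435 J

The assembly work is the sum of pairwise potential energies, U = Σ_{i<j} kqᵢqⱼ/rᵢⱼ.
All three pair separations equal the side length, 0.811 m.
U = (0.717) + (-0.137) + (-0.145) = 0.435 J.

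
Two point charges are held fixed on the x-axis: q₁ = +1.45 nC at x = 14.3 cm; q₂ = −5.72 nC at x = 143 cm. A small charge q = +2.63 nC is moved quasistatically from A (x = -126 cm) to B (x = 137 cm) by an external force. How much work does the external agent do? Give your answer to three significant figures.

For quasistatic motion the external work equals the change in potential energy: W_ext = qΔV = q(V_B − V_A).
At A: distances to the source charges are 1.40 m, 2.69 m; V_A = Σ kqᵢ/rᵢ = -9.83 V.
At B: distances to the source charges are 1.23 m, 0.0600 m; V_B = Σ kqᵢ/rᵢ = -846 V.
ΔV = V_B − V_A = -837 V.
W_ext = qΔV = (2.63×10⁻⁹ C)(-837 V) = -2.20×10⁻⁶ J.

-2.20×10⁻⁶ J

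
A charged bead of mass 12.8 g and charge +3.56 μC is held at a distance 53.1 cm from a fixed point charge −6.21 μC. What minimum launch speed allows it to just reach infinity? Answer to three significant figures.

To just escape, total mechanical energy must reach zero at infinity: ½mv²_min + U = 0, so ½mv²_min = −U = |kQq|/r.
|U| = |kQq|/r = (8.99×10⁹ N·m²/C²)(6.21×10⁻⁶)(3.56×10⁻⁶)/(0.531) = 0.374 J.
v_min = √(2|U|/m) = √(2·0.374/0.0128) = 7.65 m/s.

7.65 m/s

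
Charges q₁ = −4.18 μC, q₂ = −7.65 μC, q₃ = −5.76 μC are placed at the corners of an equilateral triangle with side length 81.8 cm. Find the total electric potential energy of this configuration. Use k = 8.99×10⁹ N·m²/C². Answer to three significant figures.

The work to assemble the configuration equals its total potential energy, U = Σ kqᵢqⱼ/rᵢⱼ over all pairs.
All three pair separations equal the side length, 0.818 m.
U = (0.351) + (0.265) + (0.484) = 1.10 J.

1.10 J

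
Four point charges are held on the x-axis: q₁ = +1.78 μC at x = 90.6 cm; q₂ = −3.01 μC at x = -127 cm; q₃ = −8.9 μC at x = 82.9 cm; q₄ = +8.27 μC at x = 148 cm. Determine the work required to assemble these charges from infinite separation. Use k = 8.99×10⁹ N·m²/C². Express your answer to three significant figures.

-2.62 J

The work to assemble the configuration equals its total potential energy, U = Σ kqᵢqⱼ/rᵢⱼ over all pairs.
Pair separations: r₁₂ = 2.18 m, r₁₃ = 0.0770 m, r₁₄ = 0.574 m, r₂₃ = 2.10 m, r₂₄ = 2.75 m, r₃₄ = 0.651 m.
Summing all 6 pair terms gives U = -2.62 J.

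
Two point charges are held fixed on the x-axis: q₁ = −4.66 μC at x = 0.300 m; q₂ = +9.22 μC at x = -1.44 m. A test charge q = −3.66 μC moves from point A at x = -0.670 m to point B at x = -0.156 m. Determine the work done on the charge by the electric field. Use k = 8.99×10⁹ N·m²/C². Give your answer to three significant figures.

The work done by the electric force is W_field = −ΔU = −q(V_B − V_A) = q(V_A − V_B).
At A: distances to the source charges are 0.970 m, 0.770 m; V_A = Σ kqᵢ/rᵢ = 6.45×10⁴ V.
At B: distances to the source charges are 0.456 m, 1.28 m; V_B = Σ kqᵢ/rᵢ = -2.73×10⁴ V.
ΔV = V_B − V_A = -9.18×10⁴ V.
W_field = −qΔV = −(-3.66×10⁻⁶ C)(-9.18×10⁴ V) = -0.336 J.

-0.336 J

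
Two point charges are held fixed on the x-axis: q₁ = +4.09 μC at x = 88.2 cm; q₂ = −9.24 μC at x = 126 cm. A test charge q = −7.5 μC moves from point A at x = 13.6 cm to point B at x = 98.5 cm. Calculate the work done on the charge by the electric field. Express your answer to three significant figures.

The work done by the electric force is W_field = −ΔU = −q(V_B − V_A) = q(V_A − V_B).
At A: distances to the source charges are 0.746 m, 1.12 m; V_A = Σ kqᵢ/rᵢ = -2.46×10⁴ V.
At B: distances to the source charges are 0.103 m, 0.275 m; V_B = Σ kqᵢ/rᵢ = 5.49×10⁴ V.
ΔV = V_B − V_A = 7.95×10⁴ V.
W_field = −qΔV = −(-7.50×10⁻⁶ C)(7.95×10⁴ V) = 0.596 J.

0.596 J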